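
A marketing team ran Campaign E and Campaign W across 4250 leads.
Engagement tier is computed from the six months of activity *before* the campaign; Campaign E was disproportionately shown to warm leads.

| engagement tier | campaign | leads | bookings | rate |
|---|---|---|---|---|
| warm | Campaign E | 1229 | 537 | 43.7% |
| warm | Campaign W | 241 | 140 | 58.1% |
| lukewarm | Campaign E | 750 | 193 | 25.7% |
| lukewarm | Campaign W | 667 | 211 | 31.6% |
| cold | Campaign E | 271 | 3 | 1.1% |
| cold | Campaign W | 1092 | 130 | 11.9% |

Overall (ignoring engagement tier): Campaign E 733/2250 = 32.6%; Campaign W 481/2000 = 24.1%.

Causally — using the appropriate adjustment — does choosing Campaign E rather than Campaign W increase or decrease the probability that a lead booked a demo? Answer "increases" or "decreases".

decreases

Campaign W is higher inside every engagement tier stratum but Campaign E is higher in aggregate. Whether to stratify depends on how engagement tier relates to the campaign.
Nothing the campaign does changes engagement tier; the imbalance is an allocation artefact. With engagement tier also predicting the outcome, the pooled figure is confounded, and the within-stratum comparison is the causal one.
Within each level — warm: 43.7% vs 58.1%; lukewarm: 25.7% vs 31.6%; cold: 1.1% vs 11.9% — Campaign W is higher every time.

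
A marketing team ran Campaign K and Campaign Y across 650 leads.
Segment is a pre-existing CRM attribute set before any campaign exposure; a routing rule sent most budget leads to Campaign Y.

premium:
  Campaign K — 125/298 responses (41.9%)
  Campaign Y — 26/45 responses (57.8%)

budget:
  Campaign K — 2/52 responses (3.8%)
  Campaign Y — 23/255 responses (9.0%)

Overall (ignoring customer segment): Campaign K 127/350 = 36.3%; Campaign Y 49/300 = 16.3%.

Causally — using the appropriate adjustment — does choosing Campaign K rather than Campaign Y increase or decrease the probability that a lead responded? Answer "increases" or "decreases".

Nothing the campaign does changes customer segment; the imbalance is an allocation artefact. With customer segment also predicting the outcome, the pooled figure is confounded, and the within-stratum comparison is the causal one.
Within each level — premium: 41.9% vs 57.8%; budget: 3.8% vs 9.0% — Campaign Y is higher every time.

decreases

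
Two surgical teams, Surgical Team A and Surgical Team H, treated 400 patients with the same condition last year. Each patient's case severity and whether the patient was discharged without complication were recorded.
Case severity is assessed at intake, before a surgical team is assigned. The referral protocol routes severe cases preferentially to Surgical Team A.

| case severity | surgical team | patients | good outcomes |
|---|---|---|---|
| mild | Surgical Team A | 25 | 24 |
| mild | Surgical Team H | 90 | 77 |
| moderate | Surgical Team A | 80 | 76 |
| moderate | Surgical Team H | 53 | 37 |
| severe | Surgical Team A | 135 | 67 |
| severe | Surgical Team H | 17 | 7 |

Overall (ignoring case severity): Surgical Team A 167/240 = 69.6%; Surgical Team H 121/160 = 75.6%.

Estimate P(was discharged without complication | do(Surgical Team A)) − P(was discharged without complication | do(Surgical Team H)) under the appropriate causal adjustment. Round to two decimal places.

The case severity-specific comparison favours Surgical Team A throughout, but the pooled figures favour Surgical Team H. The question is whether to condition on case severity.
The imbalance in case severity arose from how patients were allocated, not from anything the surgical team did; and case severity independently affects the outcome. The pooled gap is confounded — condition on case severity.
Adjusting over the population distribution of case severity: 0.287·(0.960−0.856) + 0.333·(0.950−0.698) + 0.380·(0.496−0.412) = +0.146.

+0.15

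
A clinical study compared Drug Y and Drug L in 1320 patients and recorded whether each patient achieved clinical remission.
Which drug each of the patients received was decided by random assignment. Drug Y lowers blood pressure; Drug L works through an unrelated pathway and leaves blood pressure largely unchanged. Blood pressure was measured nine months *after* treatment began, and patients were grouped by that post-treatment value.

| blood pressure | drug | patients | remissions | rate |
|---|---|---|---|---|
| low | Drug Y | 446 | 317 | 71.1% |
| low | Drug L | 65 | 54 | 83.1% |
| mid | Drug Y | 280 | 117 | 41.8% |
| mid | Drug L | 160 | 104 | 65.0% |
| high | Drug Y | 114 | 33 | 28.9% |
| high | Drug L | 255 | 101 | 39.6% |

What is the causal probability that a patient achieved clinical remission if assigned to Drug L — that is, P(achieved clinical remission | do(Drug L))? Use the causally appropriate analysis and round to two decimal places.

0.54

The stratified and pooled comparisons disagree (Drug L wins within each blood pressure; Drug Y wins overall), so the answer turns on the causal role of blood pressure.
Blood pressure is recorded after the drug and is itself shifted by it — it sits on the causal path from drug to outcome. Conditioning on a mediator would strip out part of the effect we want; the pooled comparison gives the total causal effect.
So P(outcome | do(Drug L)) is just the pooled rate for Drug L: 259/480 = 0.540.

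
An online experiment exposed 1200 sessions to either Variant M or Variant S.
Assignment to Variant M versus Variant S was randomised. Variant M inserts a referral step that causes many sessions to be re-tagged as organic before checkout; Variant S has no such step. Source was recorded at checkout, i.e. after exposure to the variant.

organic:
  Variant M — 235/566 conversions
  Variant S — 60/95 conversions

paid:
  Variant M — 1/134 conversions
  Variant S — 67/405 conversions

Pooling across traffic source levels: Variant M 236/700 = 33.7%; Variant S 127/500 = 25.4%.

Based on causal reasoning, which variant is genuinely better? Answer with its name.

Variant M

The traffic source-specific comparison favours Variant S throughout, but the pooled figures favour Variant M. The question is whether to condition on traffic source.
Traffic source is downstream of the variant. One should not condition on a consequence of treatment, so the overall rates are the right comparison.
Pooled: Variant M 33.7% vs Variant S 25.4%; Variant M is higher overall.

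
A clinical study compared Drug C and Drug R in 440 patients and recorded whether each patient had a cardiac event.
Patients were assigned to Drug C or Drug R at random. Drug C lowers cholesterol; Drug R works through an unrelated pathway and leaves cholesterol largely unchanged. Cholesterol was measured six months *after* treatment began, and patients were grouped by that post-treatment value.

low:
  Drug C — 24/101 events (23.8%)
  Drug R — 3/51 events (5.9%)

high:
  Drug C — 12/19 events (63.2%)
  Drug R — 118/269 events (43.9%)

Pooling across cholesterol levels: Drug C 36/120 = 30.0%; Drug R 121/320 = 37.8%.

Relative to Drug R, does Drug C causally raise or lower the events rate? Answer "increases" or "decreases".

Cholesterol lies on the pathway drug → cholesterol → outcome, so adjusting for it blocks the indirect effect. For the total causal effect of drug, use the unadjusted pooled rates.
Pooled: Drug C 30.0% vs Drug R 37.8%; Drug C is lower overall.

decreases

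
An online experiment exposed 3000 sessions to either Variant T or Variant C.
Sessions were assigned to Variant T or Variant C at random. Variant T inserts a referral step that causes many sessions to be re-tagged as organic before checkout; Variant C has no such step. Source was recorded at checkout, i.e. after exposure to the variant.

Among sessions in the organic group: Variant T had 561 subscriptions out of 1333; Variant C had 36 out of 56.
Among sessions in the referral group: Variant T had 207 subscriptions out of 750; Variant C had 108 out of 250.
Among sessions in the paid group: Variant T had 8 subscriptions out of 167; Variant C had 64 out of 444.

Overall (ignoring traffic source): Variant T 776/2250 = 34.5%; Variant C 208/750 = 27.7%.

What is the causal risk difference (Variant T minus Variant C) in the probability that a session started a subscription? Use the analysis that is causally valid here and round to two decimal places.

+0.07

The traffic source-specific comparison favours Variant C throughout, but the pooled figures favour Variant T. The question is whether to condition on traffic source.
The distribution of traffic source is itself part of what the variant does — it is an intermediate outcome. Holding it fixed would remove that part of the effect; the total effect is the pooled difference.
The causal difference is the pooled difference: 0.345 − 0.277 = +0.068.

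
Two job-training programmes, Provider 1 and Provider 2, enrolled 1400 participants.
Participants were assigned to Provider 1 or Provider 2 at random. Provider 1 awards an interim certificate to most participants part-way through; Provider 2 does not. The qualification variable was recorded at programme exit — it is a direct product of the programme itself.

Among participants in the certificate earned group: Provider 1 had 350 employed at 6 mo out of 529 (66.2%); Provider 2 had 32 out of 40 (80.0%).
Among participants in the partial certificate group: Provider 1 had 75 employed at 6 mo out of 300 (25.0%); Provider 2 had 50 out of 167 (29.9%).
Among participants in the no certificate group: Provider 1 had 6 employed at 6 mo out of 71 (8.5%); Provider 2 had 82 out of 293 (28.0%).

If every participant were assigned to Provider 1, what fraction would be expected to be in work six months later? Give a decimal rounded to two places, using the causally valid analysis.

0.48

Within every qualification attained during the programme level Provider 2 has the higher rate, yet pooled Provider 1 does — Simpson's reversal.
Qualification attained during the programme is downstream of the programme. One should not condition on a consequence of treatment, so the overall rates are the right comparison.
So P(outcome | do(Provider 1)) is just the pooled rate for Provider 1: 431/900 = 0.479.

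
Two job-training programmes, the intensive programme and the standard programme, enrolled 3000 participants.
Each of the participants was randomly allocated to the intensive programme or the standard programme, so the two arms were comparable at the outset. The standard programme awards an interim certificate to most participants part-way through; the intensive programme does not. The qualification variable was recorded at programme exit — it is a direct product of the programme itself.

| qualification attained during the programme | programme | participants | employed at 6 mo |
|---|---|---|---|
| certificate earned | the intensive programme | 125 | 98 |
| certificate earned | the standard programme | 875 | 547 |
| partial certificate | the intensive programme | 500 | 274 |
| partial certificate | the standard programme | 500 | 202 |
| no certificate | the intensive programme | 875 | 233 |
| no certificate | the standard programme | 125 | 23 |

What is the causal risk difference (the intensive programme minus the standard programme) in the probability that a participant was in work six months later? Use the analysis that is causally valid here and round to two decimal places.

Qualification attained during the programme here is a post-treatment variable shaped by the programme; conditioning on it would introduce bias rather than remove it. The overall comparison is the causal one.
The causal difference is the pooled difference: 0.403 − 0.515 = -0.111.

-0.11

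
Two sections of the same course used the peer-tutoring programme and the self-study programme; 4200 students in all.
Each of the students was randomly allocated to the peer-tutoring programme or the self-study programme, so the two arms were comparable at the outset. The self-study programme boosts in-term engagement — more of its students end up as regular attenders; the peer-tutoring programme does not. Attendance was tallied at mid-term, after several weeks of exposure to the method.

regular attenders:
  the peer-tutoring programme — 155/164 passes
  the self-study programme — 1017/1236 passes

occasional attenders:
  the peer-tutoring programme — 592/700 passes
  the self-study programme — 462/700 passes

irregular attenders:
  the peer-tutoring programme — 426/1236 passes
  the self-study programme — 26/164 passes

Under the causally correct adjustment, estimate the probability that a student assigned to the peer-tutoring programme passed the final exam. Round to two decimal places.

0.56

The distribution of mid-term attendance is itself part of what the teaching method does — it is an intermediate outcome. Holding it fixed would remove that part of the effect; the total effect is the pooled difference.
So P(outcome | do(the peer-tutoring programme)) is just the pooled rate for the peer-tutoring programme: 1173/2100 = 0.559.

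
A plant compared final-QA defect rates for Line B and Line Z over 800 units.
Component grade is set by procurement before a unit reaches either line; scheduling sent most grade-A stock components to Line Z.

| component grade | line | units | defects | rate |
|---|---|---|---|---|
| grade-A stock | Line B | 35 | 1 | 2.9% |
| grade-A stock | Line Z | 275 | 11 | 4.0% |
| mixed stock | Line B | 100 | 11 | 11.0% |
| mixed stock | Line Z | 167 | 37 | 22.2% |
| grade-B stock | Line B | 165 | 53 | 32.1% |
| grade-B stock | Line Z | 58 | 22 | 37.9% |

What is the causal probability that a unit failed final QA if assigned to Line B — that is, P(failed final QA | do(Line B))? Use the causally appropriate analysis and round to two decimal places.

Within every component grade level Line B has the lower rate, yet pooled Line Z does — Simpson's reversal.
The imbalance in component grade arose from how units were allocated, not from anything the line did; and component grade independently affects the outcome. The pooled gap is confounded — condition on component grade.
Standardising Line B to the population component grade mix: 0.388·1/35 + 0.334·11/100 + 0.279·53/165 = 0.137.

0.14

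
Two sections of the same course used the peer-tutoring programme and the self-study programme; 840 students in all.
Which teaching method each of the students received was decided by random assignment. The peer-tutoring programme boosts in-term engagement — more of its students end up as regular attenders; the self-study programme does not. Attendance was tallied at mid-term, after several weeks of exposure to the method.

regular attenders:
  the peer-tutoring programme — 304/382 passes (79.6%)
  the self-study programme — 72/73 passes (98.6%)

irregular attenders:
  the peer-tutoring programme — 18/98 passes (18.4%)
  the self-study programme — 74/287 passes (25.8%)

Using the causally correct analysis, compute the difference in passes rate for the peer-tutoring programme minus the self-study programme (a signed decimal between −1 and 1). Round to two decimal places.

+0.27

The mid-term attendance-specific comparison favours the self-study programme throughout, but the pooled figures favour the peer-tutoring programme. The question is whether to condition on mid-term attendance.
Stratifying would compare teaching methods among students the teaching methods themselves sorted into mid-term attendance groups — a form of selection on an intermediate. The unconditioned pooled rates give the total causal effect.
The causal difference is the pooled difference: 0.671 − 0.406 = +0.265.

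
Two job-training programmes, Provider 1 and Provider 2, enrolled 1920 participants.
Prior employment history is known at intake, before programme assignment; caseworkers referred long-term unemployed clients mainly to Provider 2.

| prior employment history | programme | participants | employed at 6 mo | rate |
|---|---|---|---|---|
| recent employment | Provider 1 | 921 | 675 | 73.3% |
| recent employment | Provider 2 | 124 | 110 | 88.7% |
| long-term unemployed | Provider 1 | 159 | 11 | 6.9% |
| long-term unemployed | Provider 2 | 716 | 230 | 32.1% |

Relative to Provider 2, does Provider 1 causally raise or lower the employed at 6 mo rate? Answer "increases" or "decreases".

Prior employment history satisfies the back-door criterion: it is not a descendant of the programme, and it blocks the spurious path from programme to outcome. Adjusting for it (i.e., using the within-prior employment history rates) gives the causal effect.
Within each level — recent employment: 73.3% vs 88.7%; long-term unemployed: 6.9% vs 32.1% — Provider 2 is higher every time.

decreases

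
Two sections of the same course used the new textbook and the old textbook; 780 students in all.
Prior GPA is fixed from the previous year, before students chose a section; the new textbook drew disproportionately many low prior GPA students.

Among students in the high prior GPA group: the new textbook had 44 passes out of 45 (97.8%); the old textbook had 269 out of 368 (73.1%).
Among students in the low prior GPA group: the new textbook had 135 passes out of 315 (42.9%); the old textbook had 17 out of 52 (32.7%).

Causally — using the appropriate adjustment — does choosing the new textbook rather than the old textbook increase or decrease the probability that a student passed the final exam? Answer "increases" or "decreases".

increases

The stratified and pooled comparisons disagree (the new textbook wins within each prior GPA band; the old textbook wins overall), so the answer turns on the causal role of prior GPA band.
Prior GPA band differs across teaching methods for reasons unrelated to any effect of the teaching method itself, and it separately predicts the outcome — a classic confounder. We must compare within prior GPA band levels.
Within each level — high prior GPA: 97.8% vs 73.1%; low prior GPA: 42.9% vs 32.7% — the new textbook is higher every time.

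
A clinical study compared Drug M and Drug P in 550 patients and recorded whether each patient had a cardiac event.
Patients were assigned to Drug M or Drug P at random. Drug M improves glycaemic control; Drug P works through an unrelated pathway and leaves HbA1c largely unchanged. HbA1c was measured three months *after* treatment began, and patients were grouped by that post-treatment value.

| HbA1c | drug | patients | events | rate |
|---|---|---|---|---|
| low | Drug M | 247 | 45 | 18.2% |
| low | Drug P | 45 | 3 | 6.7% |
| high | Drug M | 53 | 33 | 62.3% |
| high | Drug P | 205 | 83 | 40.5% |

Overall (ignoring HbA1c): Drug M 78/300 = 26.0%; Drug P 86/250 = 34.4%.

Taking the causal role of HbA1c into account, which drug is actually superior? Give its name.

Drug M

Stratifying would compare drugs among patients the drugs themselves sorted into HbA1c groups — a form of selection on an intermediate. The unconditioned pooled rates give the total causal effect.
Pooled: Drug M 26.0% vs Drug P 34.4%; Drug M is lower overall.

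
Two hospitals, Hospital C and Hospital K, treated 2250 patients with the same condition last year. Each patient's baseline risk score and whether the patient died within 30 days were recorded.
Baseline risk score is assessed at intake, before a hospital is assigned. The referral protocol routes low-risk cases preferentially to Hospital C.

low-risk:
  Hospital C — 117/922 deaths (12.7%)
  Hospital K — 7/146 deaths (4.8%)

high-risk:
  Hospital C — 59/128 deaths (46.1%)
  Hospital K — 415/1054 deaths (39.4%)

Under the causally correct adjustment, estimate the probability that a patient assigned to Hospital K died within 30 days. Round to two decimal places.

Nothing the hospital does changes baseline risk score; the imbalance is an allocation artefact. With baseline risk score also predicting the outcome, the pooled figure is confounded, and the within-stratum comparison is the causal one.
Standardising Hospital K to the population baseline risk score mix: 0.475·7/146 + 0.525·415/1054 = 0.230.

0.23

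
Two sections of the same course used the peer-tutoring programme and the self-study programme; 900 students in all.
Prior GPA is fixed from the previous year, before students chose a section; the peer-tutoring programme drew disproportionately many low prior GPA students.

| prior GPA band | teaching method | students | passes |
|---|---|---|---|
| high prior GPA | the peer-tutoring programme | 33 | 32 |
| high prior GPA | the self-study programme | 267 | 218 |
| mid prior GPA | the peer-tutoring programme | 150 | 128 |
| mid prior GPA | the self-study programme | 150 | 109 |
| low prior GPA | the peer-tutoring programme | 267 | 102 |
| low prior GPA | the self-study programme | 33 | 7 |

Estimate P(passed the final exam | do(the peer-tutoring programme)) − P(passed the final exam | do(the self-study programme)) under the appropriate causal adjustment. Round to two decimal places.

+0.15

Prior GPA band satisfies the back-door criterion: it is not a descendant of the teaching method, and it blocks the spurious path from teaching method to outcome. Adjusting for it (i.e., using the within-prior GPA band rates) gives the causal effect.
Adjusting over the population distribution of prior GPA band: 0.333·(0.970−0.816) + 0.333·(0.853−0.727) + 0.333·(0.382−0.212) = +0.150.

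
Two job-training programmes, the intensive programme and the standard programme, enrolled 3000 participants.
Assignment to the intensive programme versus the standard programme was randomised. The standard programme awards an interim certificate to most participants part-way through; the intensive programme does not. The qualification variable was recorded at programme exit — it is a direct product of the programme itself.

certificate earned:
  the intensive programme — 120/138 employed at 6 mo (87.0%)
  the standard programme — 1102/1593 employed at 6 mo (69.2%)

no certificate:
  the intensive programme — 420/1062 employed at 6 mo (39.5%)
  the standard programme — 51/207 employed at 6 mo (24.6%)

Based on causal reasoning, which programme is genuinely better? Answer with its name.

Within every qualification attained during the programme level the intensive programme has the higher rate, yet pooled the standard programme does — Simpson's reversal.
The distribution of qualification attained during the programme is itself part of what the programme does — it is an intermediate outcome. Holding it fixed would remove that part of the effect; the total effect is the pooled difference.
Pooled: the intensive programme 45.0% vs the standard programme 64.1%; the standard programme is higher overall.

the standard programme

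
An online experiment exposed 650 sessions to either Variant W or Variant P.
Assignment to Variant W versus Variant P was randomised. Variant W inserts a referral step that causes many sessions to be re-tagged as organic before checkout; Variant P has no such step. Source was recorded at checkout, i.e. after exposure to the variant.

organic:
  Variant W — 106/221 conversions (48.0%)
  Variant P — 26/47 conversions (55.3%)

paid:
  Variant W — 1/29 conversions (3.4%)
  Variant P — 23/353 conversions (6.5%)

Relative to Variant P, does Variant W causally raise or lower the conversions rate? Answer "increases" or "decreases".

increases

Variant P is higher inside every traffic source stratum but Variant W is higher in aggregate. Whether to stratify depends on how traffic source relates to the variant.
The distribution of traffic source is itself part of what the variant does — it is an intermediate outcome. Holding it fixed would remove that part of the effect; the total effect is the pooled difference.
Pooled: Variant W 42.8% vs Variant P 12.2%; Variant W is higher overall.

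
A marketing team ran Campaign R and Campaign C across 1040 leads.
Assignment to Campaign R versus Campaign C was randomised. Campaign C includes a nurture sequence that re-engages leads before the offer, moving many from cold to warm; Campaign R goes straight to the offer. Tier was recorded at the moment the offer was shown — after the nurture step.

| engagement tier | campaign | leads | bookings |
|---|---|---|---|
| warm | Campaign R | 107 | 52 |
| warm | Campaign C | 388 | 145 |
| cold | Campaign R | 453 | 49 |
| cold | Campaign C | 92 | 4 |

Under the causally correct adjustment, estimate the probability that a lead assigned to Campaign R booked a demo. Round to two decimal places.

Engagement tier is downstream of the campaign. One should not condition on a consequence of treatment, so the overall rates are the right comparison.
So P(outcome | do(Campaign R)) is just the pooled rate for Campaign R: 101/560 = 0.180.

0.18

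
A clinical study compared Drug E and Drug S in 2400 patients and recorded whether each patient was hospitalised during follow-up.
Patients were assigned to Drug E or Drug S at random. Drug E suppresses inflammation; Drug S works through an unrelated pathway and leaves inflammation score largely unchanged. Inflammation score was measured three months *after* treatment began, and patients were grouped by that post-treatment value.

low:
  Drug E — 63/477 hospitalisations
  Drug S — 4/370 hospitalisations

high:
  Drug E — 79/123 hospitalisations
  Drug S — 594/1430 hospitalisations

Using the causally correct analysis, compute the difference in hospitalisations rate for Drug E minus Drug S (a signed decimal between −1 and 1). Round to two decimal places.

The inflammation score-specific comparison favours Drug S throughout, but the pooled figures favour Drug E. The question is whether to condition on inflammation score.
The distribution of inflammation score is itself part of what the drug does — it is an intermediate outcome. Holding it fixed would remove that part of the effect; the total effect is the pooled difference.
The causal difference is the pooled difference: 0.237 − 0.332 = -0.096.

-0.10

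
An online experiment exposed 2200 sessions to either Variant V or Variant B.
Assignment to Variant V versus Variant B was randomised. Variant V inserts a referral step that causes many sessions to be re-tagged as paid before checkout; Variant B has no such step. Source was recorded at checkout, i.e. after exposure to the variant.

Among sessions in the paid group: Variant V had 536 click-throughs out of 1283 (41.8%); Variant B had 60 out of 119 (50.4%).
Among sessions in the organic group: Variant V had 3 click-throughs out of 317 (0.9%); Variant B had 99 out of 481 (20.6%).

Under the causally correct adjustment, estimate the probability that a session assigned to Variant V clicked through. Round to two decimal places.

Traffic source lies on the pathway variant → traffic source → outcome, so adjusting for it blocks the indirect effect. For the total causal effect of variant, use the unadjusted pooled rates.
So P(outcome | do(Variant V)) is just the pooled rate for Variant V: 539/1600 = 0.337.

0.34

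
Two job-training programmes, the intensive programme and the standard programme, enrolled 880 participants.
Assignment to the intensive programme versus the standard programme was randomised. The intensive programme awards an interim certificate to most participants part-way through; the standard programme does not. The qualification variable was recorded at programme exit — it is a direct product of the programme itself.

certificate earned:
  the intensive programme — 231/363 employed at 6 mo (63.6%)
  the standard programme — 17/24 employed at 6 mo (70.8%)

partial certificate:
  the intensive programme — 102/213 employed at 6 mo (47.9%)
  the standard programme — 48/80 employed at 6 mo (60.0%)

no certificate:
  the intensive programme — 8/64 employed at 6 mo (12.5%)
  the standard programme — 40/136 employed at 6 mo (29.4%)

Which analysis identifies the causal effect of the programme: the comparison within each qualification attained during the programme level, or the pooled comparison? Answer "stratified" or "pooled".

pooled

The stratified and pooled comparisons disagree (the standard programme wins within each qualification attained during the programme; the intensive programme wins overall), so the answer turns on the causal role of qualification attained during the programme.
Qualification attained during the programme lies on the pathway programme → qualification attained during the programme → outcome, so adjusting for it blocks the indirect effect. For the total causal effect of programme, use the unadjusted pooled rates.
Pooled: the intensive programme 53.3% vs the standard programme 43.8%; the intensive programme is higher overall.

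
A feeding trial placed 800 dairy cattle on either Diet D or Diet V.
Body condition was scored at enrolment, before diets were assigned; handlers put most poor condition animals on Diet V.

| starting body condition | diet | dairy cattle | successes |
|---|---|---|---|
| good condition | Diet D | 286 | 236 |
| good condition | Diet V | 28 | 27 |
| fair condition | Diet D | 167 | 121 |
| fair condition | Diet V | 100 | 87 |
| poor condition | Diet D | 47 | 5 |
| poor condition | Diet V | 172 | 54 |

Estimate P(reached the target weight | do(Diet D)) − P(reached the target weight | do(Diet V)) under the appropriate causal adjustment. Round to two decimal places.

The starting body condition-specific comparison favours Diet V throughout, but the pooled figures favour Diet D. The question is whether to condition on starting body condition.
The imbalance in starting body condition arose from how dairy cattle were allocated, not from anything the diet did; and starting body condition independently affects the outcome. The pooled gap is confounded — condition on starting body condition.
Adjusting over the population distribution of starting body condition: 0.393·(0.825−0.964) + 0.334·(0.725−0.870) + 0.274·(0.106−0.314) = -0.160.

-0.16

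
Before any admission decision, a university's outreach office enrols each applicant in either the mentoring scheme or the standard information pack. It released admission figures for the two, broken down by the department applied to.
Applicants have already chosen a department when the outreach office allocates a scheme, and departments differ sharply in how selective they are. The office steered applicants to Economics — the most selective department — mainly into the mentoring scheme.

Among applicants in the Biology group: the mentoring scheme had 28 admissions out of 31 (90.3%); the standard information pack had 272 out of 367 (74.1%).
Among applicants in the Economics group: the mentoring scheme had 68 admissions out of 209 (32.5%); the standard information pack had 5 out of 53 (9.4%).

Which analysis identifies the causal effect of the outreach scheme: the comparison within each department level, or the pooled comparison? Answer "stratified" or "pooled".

Within every department level the mentoring scheme has the higher rate, yet pooled the standard information pack does — Simpson's reversal.
Department differs across outreach schemes for reasons unrelated to any effect of the outreach scheme itself, and it separately predicts the outcome — a classic confounder. We must compare within department levels.
Within each level — Biology: 90.3% vs 74.1%; Economics: 32.5% vs 9.4% — the mentoring scheme is higher every time.

stratified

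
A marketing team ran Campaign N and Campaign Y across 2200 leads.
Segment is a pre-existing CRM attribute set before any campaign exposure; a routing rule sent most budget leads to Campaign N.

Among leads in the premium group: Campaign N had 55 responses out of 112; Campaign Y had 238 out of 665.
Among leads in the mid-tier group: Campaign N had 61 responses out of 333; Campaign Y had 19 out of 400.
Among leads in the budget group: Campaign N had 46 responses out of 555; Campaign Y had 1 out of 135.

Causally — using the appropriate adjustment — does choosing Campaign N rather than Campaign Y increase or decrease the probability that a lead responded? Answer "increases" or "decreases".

increases

Customer segment satisfies the back-door criterion: it is not a descendant of the campaign, and it blocks the spurious path from campaign to outcome. Adjusting for it (i.e., using the within-customer segment rates) gives the causal effect.
Within each level — premium: 49.1% vs 35.8%; mid-tier: 18.3% vs 4.8%; budget: 8.3% vs 0.7% — Campaign N is higher every time.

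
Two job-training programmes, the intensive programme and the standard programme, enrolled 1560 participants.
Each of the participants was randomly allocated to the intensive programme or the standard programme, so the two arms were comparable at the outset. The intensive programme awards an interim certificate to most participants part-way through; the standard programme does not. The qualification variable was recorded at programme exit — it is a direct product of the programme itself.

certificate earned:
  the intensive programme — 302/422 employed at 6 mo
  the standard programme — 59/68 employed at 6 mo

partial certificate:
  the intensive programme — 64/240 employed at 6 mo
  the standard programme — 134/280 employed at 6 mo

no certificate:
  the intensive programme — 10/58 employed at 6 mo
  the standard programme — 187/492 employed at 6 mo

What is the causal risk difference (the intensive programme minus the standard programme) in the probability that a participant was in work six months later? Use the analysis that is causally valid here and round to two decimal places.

+0.07

Qualification attained during the programme here is a post-treatment variable shaped by the programme; conditioning on it would introduce bias rather than remove it. The overall comparison is the causal one.
The causal difference is the pooled difference: 0.522 − 0.452 = +0.070.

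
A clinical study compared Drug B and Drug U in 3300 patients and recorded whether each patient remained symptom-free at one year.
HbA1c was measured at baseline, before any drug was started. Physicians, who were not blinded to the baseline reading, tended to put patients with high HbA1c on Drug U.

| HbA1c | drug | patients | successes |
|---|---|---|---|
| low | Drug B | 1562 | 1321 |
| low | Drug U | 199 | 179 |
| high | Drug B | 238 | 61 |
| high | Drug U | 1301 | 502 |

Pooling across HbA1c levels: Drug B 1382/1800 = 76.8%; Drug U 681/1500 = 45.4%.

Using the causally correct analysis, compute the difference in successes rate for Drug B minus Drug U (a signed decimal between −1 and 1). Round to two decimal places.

-0.09

HbA1c differs across drugs for reasons unrelated to any effect of the drug itself, and it separately predicts the outcome — a classic confounder. We must compare within HbA1c levels.
Adjusting over the population distribution of HbA1c: 0.534·(0.846−0.899) + 0.466·(0.256−0.386) = -0.089.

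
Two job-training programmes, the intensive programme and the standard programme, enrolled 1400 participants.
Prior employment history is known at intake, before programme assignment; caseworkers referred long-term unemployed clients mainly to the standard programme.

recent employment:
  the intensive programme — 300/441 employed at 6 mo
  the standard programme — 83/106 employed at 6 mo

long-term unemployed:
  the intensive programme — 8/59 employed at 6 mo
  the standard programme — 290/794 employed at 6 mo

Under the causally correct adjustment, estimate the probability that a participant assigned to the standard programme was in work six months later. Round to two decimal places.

Prior employment history satisfies the back-door criterion: it is not a descendant of the programme, and it blocks the spurious path from programme to outcome. Adjusting for it (i.e., using the within-prior employment history rates) gives the causal effect.
Standardising the standard programme to the population prior employment history mix: 0.391·83/106 + 0.609·290/794 = 0.528.

0.53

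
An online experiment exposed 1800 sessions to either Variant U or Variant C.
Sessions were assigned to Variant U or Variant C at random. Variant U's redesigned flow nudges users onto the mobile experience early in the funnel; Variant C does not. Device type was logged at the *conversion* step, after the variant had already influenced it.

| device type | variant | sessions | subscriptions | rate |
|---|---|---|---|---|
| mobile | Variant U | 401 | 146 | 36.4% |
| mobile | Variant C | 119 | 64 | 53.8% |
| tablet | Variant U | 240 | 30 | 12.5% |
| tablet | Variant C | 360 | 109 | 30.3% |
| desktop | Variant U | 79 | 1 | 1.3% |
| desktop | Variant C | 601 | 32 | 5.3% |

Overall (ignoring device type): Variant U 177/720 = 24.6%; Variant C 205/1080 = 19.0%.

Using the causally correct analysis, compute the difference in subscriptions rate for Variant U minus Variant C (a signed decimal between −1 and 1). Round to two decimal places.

+0.06

The device type-specific comparison favours Variant C throughout, but the pooled figures favour Variant U. The question is whether to condition on device type.
Device type is recorded after the variant and is itself shifted by it — it sits on the causal path from variant to outcome. Conditioning on a mediator would strip out part of the effect we want; the pooled comparison gives the total causal effect.
The causal difference is the pooled difference: 0.246 − 0.190 = +0.056.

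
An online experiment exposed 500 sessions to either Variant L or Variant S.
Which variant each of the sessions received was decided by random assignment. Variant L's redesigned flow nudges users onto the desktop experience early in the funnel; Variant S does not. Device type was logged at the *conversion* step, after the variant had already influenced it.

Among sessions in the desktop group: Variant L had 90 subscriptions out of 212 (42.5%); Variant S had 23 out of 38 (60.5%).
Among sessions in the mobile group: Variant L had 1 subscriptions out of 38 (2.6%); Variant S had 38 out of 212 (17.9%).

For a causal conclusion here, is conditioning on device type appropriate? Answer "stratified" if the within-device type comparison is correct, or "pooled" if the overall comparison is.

pooled

Device type here is a post-treatment variable shaped by the variant; conditioning on it would introduce bias rather than remove it. The overall comparison is the causal one.
Pooled: Variant L 36.4% vs Variant S 24.4%; Variant L is higher overall.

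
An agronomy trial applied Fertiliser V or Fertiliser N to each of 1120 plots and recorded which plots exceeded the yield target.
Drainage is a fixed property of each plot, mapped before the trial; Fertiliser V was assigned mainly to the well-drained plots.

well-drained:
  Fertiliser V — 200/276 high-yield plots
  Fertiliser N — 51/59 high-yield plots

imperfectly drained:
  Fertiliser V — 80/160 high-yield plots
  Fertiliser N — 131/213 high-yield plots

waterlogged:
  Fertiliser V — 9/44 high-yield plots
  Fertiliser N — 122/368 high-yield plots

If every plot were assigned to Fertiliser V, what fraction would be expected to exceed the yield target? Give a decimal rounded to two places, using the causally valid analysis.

Since field drainage is a pre-existing factor (not a product of the fertiliser) and it affects the outcome on its own, it is a confounder. The stratified rates, not the pooled rate, identify the causal effect.
Standardising Fertiliser V to the population field drainage mix: 0.299·200/276 + 0.333·80/160 + 0.368·9/44 = 0.459.

0.46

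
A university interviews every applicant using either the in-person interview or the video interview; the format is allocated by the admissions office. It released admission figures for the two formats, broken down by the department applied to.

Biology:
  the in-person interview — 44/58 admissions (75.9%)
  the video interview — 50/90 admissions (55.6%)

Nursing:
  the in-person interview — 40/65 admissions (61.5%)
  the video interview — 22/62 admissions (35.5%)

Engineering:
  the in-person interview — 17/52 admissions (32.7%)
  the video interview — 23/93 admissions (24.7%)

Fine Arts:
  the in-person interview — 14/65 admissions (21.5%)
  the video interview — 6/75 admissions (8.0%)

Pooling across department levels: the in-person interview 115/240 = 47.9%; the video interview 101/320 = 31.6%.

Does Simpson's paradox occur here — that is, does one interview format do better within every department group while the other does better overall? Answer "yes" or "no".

Within each department level (Biology 75.9% vs 55.6%; Nursing 61.5% vs 35.5%; Engineering 32.7% vs 24.7%; Fine Arts 21.5% vs 8.0%), the in-person interview has the higher rate every time. Pooled: 47.9% vs 31.6% — the in-person interview has the higher rate overall. They agree.

no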